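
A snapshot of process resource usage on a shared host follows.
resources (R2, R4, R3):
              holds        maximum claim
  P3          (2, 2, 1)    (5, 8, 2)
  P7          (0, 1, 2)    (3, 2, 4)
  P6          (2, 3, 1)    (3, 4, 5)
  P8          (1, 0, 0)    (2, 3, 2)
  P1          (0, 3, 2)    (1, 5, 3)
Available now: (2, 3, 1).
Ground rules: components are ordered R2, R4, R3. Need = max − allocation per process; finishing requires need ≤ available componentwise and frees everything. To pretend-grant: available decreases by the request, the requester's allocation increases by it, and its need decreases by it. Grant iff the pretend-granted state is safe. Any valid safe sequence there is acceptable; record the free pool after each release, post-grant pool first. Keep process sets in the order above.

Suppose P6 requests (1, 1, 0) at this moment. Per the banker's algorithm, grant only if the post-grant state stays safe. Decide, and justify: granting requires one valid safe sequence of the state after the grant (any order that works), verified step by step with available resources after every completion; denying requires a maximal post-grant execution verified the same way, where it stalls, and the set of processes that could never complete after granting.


DENY: after the grant no complete ordering would exist.
Key observation: after P1, P8 the pool peaks at (2, 5, 3), and each blocked process is short somewhere: P3 on R2, R4; P7 on R2; P6 on R3.
On the post-grant state, P1, P8 is a maximal run — nothing extends it. Check, step by step:
  pool = (1, 2, 1)
  P1 needs (1, 2, 1) <= (1, 2, 1) -> finishes; pool += (0, 3, 2) = (1, 5, 3)
  P8 needs (1, 3, 2) <= (1, 5, 3) -> finishes; pool += (1, 0, 0) = (2, 5, 3)
  P3 cannot run: need (3, 6, 1) vs free (2, 5, 3) (insufficient R2 and R4)
  P7 cannot run: need (3, 1, 2) vs free (2, 5, 3) (insufficient R2)
  P6 cannot run: need (0, 0, 4) vs free (2, 5, 3) (insufficient R3)
Processes that could never finish after the grant: P3, P7 and P6.


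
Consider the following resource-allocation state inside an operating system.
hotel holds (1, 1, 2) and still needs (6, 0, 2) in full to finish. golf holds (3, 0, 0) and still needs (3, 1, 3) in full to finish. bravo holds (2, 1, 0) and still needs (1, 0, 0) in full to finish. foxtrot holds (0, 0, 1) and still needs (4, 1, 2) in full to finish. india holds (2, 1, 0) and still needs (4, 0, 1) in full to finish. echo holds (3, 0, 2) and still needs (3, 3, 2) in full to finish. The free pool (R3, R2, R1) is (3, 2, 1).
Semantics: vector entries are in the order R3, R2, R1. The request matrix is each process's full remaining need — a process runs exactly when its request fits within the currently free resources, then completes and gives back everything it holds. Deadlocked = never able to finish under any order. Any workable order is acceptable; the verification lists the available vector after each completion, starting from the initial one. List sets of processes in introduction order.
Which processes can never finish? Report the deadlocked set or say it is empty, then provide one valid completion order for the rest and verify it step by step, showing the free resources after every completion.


Deadlocked: hotel, golf, foxtrot and echo.
Key observation: no order helps: past bravo, india, the free pool tops out at (7, 4, 1), below what each blocked process needs in R1.
One completion order for the rest: bravo, india. Step-by-step check:
  pool = (3, 2, 1)
  bravo needs (1, 0, 0) <= (3, 2, 1) -> finishes; pool += (2, 1, 0) = (5, 3, 1)
  india needs (4, 0, 1) <= (5, 3, 1) -> finishes; pool += (2, 1, 0) = (7, 4, 1)
The stuck group stays short no matter what:
  hotel cannot run: need (6, 0, 2) vs free (7, 4, 1) (insufficient R1)
  golf cannot run: need (3, 1, 3) vs free (7, 4, 1) (insufficient R1)
  foxtrot cannot run: need (4, 1, 2) vs free (7, 4, 1) (insufficient R1)
  echo cannot run: need (3, 3, 2) vs free (7, 4, 1) (insufficient R1)


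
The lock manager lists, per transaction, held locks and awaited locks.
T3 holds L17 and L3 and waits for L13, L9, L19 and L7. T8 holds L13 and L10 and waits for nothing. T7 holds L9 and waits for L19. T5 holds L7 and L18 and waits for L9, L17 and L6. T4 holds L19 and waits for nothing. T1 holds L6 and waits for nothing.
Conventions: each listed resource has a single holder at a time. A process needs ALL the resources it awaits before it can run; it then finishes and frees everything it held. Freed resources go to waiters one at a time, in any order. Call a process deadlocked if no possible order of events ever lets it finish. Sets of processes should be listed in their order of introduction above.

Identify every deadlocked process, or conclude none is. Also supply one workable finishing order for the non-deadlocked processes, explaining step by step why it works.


Deadlocked: T3 and T5.
Key observation: along T3 -> T5 -> T3, each member waits on what the next one holds — a deadlock; no other process is dragged down with it.
One completion order for the rest: T1, T4, T7, T8.
Check, step by step:
  run T1 (it waits on nothing); releases L6
  run T4 (it waits on nothing); releases L19
  run T7 (all its waits — L19 — are resolved); releases L9
  run T8 (it waits on nothing); releases L13 and L10


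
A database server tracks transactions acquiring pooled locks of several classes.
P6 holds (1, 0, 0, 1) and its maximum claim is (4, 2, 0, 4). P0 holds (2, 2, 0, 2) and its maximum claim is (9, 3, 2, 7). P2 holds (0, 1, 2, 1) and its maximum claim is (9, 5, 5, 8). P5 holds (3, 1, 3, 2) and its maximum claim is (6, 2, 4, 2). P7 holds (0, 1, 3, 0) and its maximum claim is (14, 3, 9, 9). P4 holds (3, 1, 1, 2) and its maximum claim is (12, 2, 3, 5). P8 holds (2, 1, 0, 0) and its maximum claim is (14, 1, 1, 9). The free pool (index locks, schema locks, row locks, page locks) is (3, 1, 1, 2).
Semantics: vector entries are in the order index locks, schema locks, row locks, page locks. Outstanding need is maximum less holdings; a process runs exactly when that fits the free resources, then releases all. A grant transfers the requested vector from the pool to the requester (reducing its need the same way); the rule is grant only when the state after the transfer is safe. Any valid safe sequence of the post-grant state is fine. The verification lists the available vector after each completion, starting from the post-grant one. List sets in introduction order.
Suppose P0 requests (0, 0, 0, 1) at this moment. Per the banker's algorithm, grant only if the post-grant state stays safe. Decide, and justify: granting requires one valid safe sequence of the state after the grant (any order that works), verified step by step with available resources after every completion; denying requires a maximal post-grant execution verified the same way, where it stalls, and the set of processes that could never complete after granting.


GRANT — the state after the grant stays safe, e.g. via P5, P6, P0, P4, P2, P8, P7.
Key observation: with (3, 1, 1, 1) left after the transfer, P5 can run at once — the state stays safe.
Verifying the post-grant state step by step:
  pool = (3, 1, 1, 1)
  P5: need (3, 1, 1, 0) fits (3, 1, 1, 1); releases (3, 1, 3, 2), pool now (6, 2, 4, 3)
  P6: need (3, 2, 0, 3) fits (6, 2, 4, 3); releases (1, 0, 0, 1), pool now (7, 2, 4, 4)
  P0: need (7, 1, 2, 4) fits (7, 2, 4, 4); releases (2, 2, 0, 3), pool now (9, 4, 4, 7)
  P4: need (9, 1, 2, 3) fits (9, 4, 4, 7); releases (3, 1, 1, 2), pool now (12, 5, 5, 9)
  P2: need (9, 4, 3, 7) fits (12, 5, 5, 9); releases (0, 1, 2, 1), pool now (12, 6, 7, 10)
  P8: need (12, 0, 1, 9) fits (12, 6, 7, 10); releases (2, 1, 0, 0), pool now (14, 7, 7, 10)
  P7: need (14, 2, 6, 9) fits (14, 7, 7, 10); releases (0, 1, 3, 0), pool now (14, 8, 10, 10)


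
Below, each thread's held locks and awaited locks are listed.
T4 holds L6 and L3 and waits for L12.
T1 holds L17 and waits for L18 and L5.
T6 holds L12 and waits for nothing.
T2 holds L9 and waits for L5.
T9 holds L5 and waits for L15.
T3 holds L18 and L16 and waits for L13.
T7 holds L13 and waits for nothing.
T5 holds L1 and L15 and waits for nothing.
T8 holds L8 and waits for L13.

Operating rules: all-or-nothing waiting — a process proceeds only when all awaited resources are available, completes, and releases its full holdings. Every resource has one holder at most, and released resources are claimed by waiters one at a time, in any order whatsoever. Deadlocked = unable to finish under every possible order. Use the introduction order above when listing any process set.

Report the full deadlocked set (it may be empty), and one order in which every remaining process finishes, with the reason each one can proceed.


The deadlocked set is empty.
Key observation: the wait graph is acyclic; completion cascades from the unblocked processes through everyone else.
The rest can finish in the order T7, T5, T6, T4, T9, T3, T1, T2, T8.
Verifying each step:
  T7: no waits; runs immediately, freeing L13
  T5: no waits; runs immediately, freeing L1 and L15
  T6: no waits; runs immediately, freeing L12
  run T4 (all its waits — L12 — are resolved); releases L6 and L3
  run T9 (all its waits — L15 — are resolved); releases L5
  run T3 (all its waits — L13 — are resolved); releases L18 and L16
  run T1 (all its waits — L18 and L5 — are resolved); releases L17
  run T2 (all its waits — L5 — are resolved); releases L9
  run T8 (all its waits — L13 — are resolved); releases L8


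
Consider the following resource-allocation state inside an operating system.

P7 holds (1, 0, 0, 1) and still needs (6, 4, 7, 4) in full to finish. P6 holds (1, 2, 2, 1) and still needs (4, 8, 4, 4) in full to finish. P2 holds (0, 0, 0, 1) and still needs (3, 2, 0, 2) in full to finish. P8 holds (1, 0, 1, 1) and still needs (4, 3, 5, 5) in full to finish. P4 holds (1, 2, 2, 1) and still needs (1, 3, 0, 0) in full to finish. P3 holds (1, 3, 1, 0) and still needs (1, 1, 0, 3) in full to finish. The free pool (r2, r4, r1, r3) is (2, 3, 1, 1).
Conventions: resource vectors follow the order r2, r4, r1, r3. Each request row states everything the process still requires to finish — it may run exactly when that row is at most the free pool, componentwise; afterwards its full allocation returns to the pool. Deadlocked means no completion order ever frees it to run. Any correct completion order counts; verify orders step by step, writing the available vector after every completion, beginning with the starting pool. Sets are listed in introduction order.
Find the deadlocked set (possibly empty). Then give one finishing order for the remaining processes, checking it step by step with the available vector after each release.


Deadlocked: P7, P6 and P8.
Key observation: after P4, P2, P3 complete, (4, 8, 4, 3) is the best the pool ever gets, yet each leftover process wants more r3.
One completion order for the rest: P4, P2, P3. Check, step by step:
  pool = (2, 3, 1, 1)
  run P4 (needs (1, 3, 0, 0), free (2, 3, 1, 1)); after release of (1, 2, 2, 1) the pool is (3, 5, 3, 2)
  run P2 (needs (3, 2, 0, 2), free (3, 5, 3, 2)); after release of (0, 0, 0, 1) the pool is (3, 5, 3, 3)
  run P3 (needs (1, 1, 0, 3), free (3, 5, 3, 3)); after release of (1, 3, 1, 0) the pool is (4, 8, 4, 3)
The blocked processes can never fit:
  blocked: P7 wants (6, 4, 7, 4), pool (4, 8, 4, 3) — not enough r2, r1 and r3
  blocked: P6 wants (4, 8, 4, 4), pool (4, 8, 4, 3) — not enough r3
  blocked: P8 wants (4, 3, 5, 5), pool (4, 8, 4, 3) — not enough r1 and r3


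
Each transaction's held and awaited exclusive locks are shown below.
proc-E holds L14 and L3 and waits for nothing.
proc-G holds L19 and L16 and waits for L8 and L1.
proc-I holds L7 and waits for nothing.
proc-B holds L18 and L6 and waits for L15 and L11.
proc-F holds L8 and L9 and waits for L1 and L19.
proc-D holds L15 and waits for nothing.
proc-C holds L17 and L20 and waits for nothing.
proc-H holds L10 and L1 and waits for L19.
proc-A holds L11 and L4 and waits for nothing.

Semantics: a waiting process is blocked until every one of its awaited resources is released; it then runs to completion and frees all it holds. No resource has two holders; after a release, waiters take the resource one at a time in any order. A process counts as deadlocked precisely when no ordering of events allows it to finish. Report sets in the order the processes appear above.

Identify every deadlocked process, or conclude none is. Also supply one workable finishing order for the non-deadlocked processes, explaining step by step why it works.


Deadlocked: proc-G, proc-F and proc-H.
Key observation: the cycle proc-G -> proc-F -> proc-G can never break — each member waits on the next; proc-H is caught in further circular waits.
The rest can finish in the order proc-D, proc-I, proc-E, proc-A, proc-C, proc-B.
Step-by-step check:
  proc-D waits on nothing -> runs at once and releases L15
  proc-I waits on nothing -> runs at once and releases L7
  proc-E waits on nothing -> runs at once and releases L14 and L3
  proc-A waits on nothing -> runs at once and releases L11 and L4
  proc-C waits on nothing -> runs at once and releases L17 and L20
  proc-B: everything it awaited (L15 and L11) is free; runs, freeing L18 and L6


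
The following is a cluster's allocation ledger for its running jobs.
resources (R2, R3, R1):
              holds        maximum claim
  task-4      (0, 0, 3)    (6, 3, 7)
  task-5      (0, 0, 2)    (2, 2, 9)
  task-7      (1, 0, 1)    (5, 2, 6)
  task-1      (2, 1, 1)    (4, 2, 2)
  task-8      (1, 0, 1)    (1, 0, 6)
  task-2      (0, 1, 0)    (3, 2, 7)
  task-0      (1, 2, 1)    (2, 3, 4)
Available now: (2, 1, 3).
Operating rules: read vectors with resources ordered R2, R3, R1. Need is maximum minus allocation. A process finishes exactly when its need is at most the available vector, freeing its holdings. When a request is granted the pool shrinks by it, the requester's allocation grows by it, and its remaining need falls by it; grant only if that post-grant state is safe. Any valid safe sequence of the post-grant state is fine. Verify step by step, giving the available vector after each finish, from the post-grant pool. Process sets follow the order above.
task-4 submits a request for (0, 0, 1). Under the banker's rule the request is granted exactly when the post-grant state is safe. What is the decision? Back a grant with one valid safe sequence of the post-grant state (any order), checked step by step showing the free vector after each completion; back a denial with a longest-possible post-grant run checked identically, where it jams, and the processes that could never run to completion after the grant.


DENY: after the grant no complete ordering would exist.
Key observation: after task-1, task-0 the pool peaks at (5, 4, 4), and each blocked process is short somewhere: task-4 on R2; task-5 on R1; task-7 on R1; task-8 on R1; task-2 on R1.
Pretend the grant happened; the run task-1, task-0 goes as far as possible. Verifying each step:
  pool = (2, 1, 2)
  task-1: need (2, 1, 1) fits (2, 1, 2); releases (2, 1, 1), pool now (4, 2, 3)
  task-0: need (1, 1, 3) fits (4, 2, 3); releases (1, 2, 1), pool now (5, 4, 4)
  task-4 still needs (6, 3, 3) but only (5, 4, 4) is free — short on R2
  task-5 still needs (2, 2, 7) but only (5, 4, 4) is free — short on R1
  task-7 still needs (4, 2, 5) but only (5, 4, 4) is free — short on R1
  task-8 still needs (0, 0, 5) but only (5, 4, 4) is free — short on R1
  task-2 still needs (3, 1, 7) but only (5, 4, 4) is free — short on R1
Processes that could never finish after the grant: task-4, task-5, task-7, task-8 and task-2.


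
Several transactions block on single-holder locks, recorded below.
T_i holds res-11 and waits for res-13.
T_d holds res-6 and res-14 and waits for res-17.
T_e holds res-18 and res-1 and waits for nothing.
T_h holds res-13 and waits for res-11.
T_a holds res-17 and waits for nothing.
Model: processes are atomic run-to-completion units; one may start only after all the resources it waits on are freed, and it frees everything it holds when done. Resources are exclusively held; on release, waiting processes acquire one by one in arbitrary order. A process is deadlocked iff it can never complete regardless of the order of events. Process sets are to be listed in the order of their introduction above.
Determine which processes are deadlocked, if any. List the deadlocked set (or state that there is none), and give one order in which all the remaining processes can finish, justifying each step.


The deadlocked set is T_i and T_h.
Key observation: the cycle T_i -> T_h -> T_i can never break — each member waits on the next; no other process is dragged down with it.
The rest can finish in the order T_a, T_d, T_e.
Check, step by step:
  run T_a (it waits on nothing); releases res-17
  T_d: everything it awaited (res-17) is free; runs, freeing res-6 and res-14
  run T_e (it waits on nothing); releases res-18 and res-1


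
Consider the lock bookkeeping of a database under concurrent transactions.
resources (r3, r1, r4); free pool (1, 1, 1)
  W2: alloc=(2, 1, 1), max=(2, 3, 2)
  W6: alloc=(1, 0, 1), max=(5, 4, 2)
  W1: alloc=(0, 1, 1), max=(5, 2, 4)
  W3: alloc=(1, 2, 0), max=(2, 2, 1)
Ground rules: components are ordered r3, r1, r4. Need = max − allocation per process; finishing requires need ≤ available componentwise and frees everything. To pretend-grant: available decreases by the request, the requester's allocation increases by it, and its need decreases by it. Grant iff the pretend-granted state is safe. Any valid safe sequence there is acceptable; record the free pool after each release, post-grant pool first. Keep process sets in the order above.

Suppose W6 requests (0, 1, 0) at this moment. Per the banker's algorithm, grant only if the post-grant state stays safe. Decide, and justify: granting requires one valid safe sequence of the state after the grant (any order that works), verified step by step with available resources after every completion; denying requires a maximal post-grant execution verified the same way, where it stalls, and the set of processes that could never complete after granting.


GRANT. The post-grant state is safe; one safe sequence: W3, W2, W6, W1.
Key observation: with (1, 0, 1) left after the transfer, W3 can run at once — the state stays safe.
Step-by-step check of the post-grant state:
  pool = (1, 0, 1)
  W3: need (1, 0, 1) fits (1, 0, 1); releases (1, 2, 0), pool now (2, 2, 1)
  W2: need (0, 2, 1) fits (2, 2, 1); releases (2, 1, 1), pool now (4, 3, 2)
  W6: need (4, 3, 1) fits (4, 3, 2); releases (1, 1, 1), pool now (5, 4, 3)
  W1: need (5, 1, 3) fits (5, 4, 3); releases (0, 1, 1), pool now (5, 5, 4)


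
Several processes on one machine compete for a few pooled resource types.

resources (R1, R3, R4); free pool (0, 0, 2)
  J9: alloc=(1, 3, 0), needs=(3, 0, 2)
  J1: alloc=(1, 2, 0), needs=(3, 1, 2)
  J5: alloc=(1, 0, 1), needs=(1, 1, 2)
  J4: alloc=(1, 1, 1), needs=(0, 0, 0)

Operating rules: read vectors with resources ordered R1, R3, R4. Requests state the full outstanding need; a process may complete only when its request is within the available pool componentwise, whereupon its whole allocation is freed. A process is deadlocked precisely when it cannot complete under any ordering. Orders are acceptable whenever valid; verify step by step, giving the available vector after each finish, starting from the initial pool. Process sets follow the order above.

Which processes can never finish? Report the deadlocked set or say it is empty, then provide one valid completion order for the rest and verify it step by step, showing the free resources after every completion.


Deadlocked set: J9 and J1.
Key observation: J4, J5 can finish, but then (2, 1, 4) is all there is, and the blocked group's R1 demands exceed it.
One completion order for the rest: J4, J5. Step-by-step check:
  pool = (0, 0, 2)
  J4: need (0, 0, 0) fits (0, 0, 2); releases (1, 1, 1), pool now (1, 1, 3)
  J5: need (1, 1, 2) fits (1, 1, 3); releases (1, 0, 1), pool now (2, 1, 4)
None of the blocked processes ever fits:
  J9 cannot run: need (3, 0, 2) vs free (2, 1, 4) (insufficient R1)
  J1 cannot run: need (3, 1, 2) vs free (2, 1, 4) (insufficient R1)


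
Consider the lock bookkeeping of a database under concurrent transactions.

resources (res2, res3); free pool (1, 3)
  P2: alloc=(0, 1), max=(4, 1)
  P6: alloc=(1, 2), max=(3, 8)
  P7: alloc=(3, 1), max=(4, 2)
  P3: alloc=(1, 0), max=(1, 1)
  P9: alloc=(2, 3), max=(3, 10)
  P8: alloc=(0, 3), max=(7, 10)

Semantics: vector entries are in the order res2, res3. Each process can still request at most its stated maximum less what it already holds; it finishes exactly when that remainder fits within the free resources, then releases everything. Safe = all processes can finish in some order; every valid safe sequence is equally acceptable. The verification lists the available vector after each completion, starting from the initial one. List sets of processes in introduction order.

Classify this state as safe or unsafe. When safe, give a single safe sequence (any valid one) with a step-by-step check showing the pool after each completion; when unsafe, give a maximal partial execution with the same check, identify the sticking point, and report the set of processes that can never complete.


UNSAFE — no complete ordering exists.
Key observation: after P3, P7, P2 complete, (5, 5) is the best the pool ever gets, yet each leftover process wants more res3.
Going as far as possible: P3, P7, P2; after that, nothing fits. Step-by-step check:
  pool = (1, 3)
  run P3 (needs (0, 1), free (1, 3)); after release of (1, 0) the pool is (2, 3)
  run P7 (needs (1, 1), free (2, 3)); after release of (3, 1) the pool is (5, 4)
  run P2 (needs (4, 0), free (5, 4)); after release of (0, 1) the pool is (5, 5)
  blocked: P6 wants (2, 6), pool (5, 5) — not enough res3
  blocked: P9 wants (1, 7), pool (5, 5) — not enough res3
  blocked: P8 wants (7, 7), pool (5, 5) — not enough res2 and res3
Processes that can never finish: P6, P9 and P8.


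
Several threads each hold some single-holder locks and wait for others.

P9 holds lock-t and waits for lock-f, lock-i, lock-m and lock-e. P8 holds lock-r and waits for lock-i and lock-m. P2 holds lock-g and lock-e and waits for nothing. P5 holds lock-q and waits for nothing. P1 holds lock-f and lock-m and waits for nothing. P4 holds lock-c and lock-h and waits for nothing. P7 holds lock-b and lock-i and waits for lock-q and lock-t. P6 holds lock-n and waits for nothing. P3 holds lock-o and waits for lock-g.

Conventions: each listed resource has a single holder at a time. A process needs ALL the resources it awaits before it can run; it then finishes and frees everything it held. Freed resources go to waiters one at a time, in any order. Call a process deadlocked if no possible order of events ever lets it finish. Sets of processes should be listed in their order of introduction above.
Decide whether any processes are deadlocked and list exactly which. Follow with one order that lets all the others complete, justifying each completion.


Deadlocked: P9, P8 and P7.
Key observation: along P9 -> P7 -> P9, each member waits on what the next one holds — a deadlock; P8 waits into the deadlock from upstream.
One completion order for the rest: P2, P6, P3, P4, P1, P5.
Check, step by step:
  P2: no waits; runs immediately, freeing lock-g and lock-e
  P6: no waits; runs immediately, freeing lock-n
  run P3 (all its waits — lock-g — are resolved); releases lock-o
  P4: no waits; runs immediately, freeing lock-c and lock-h
  P1: no waits; runs immediately, freeing lock-f and lock-m
  P5: no waits; runs immediately, freeing lock-q


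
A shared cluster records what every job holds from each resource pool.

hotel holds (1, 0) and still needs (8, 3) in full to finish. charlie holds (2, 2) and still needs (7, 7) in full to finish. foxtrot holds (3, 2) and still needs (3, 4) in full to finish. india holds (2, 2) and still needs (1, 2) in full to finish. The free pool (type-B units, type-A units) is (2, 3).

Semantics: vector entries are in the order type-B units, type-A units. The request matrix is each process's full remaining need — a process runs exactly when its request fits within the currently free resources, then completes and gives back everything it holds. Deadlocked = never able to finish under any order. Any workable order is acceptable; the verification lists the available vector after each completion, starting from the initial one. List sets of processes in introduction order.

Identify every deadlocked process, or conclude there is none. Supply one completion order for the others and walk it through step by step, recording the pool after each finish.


Nothing here is deadlocked.
Key observation: no deadlock: india fits now, and the freed resources carry the rest through.
A valid finishing order for the others: india, foxtrot, charlie, hotel. Check, step by step:
  pool = (2, 3)
  run india (needs (1, 2), free (2, 3)); after release of (2, 2) the pool is (4, 5)
  run foxtrot (needs (3, 4), free (4, 5)); after release of (3, 2) the pool is (7, 7)
  run charlie (needs (7, 7), free (7, 7)); after release of (2, 2) the pool is (9, 9)
  run hotel (needs (8, 3), free (9, 9)); after release of (1, 0) the pool is (10, 9)


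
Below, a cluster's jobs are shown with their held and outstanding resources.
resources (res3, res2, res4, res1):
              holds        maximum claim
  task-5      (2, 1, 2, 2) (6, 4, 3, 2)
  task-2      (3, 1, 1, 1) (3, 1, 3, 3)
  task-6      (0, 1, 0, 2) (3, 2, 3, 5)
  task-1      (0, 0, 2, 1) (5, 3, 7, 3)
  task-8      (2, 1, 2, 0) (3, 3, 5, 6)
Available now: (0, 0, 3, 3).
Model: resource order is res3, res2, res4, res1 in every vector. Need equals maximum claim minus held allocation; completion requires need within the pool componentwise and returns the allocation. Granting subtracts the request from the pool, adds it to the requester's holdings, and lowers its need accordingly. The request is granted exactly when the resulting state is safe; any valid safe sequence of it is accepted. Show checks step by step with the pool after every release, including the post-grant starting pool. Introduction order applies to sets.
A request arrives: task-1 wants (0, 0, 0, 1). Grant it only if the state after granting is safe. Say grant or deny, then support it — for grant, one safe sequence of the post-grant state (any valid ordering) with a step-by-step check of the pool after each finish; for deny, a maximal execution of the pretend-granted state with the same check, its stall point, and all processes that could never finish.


DENY — the pretend-granted state is unsafe.
Key observation: after task-2, task-6 the pool peaks at (3, 2, 4, 5), and each blocked process is short somewhere: task-5 on res3, res2; task-1 on res3, res2, res4; task-8 on res1.
On the post-grant state, task-2, task-6 is a maximal run — nothing extends it. Verifying each step:
  pool = (0, 0, 3, 2)
  task-2 needs (0, 0, 2, 2) <= (0, 0, 3, 2) -> finishes; pool += (3, 1, 1, 1) = (3, 1, 4, 3)
  task-6 needs (3, 1, 3, 3) <= (3, 1, 4, 3) -> finishes; pool += (0, 1, 0, 2) = (3, 2, 4, 5)
  task-5 cannot run: need (4, 3, 1, 0) vs free (3, 2, 4, 5) (insufficient res3 and res2)
  task-1 cannot run: need (5, 3, 5, 1) vs free (3, 2, 4, 5) (insufficient res3, res2 and res4)
  task-8 cannot run: need (1, 2, 3, 6) vs free (3, 2, 4, 5) (insufficient res1)
Post-grant, the permanently blocked set is task-5, task-1 and task-8.


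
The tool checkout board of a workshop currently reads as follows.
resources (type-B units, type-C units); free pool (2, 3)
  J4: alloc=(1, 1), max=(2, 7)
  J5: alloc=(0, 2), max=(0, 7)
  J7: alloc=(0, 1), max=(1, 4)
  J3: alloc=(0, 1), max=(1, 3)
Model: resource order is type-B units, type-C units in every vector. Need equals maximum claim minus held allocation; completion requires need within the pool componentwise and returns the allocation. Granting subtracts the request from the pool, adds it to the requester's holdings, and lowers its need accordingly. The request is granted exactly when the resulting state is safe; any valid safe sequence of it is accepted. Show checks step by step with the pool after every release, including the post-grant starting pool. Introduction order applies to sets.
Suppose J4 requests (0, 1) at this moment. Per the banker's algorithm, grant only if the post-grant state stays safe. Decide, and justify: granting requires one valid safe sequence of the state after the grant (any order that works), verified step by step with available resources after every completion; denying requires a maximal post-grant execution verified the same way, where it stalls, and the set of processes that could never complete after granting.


DENY: after the grant no complete ordering would exist.
Key observation: J3, J7 can finish, but then (2, 4) is all there is, and the blocked group's type-C units demands exceed it.
After a pretend grant, a maximal execution: J3, J7 — then nothing else fits. Check, step by step:
  pool = (2, 2)
  J3: need (1, 2) fits (2, 2); releases (0, 1), pool now (2, 3)
  J7: need (1, 3) fits (2, 3); releases (0, 1), pool now (2, 4)
  J4 still needs (1, 5) but only (2, 4) is free — short on type-C units
  J5 still needs (0, 5) but only (2, 4) is free — short on type-C units
Processes that could never finish after the grant: J4 and J5.


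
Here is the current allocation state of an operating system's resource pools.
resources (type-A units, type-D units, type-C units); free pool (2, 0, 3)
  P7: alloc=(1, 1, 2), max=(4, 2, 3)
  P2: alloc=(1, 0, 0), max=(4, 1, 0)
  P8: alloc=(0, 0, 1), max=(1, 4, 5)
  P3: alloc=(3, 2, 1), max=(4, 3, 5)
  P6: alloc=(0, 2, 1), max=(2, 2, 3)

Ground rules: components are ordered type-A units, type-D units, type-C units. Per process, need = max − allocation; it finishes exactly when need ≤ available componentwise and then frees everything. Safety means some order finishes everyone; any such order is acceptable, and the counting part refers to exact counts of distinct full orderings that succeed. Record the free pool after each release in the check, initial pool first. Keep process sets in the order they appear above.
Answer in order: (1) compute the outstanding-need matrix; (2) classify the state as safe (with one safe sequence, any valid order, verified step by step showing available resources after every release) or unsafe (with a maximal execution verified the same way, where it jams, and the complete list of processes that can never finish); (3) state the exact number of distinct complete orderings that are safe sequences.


(1) Remaining need (order type-A units, type-D units, type-C units):
  P7: (3, 1, 1)
  P2: (3, 1, 0)
  P8: (1, 4, 4)
  P3: (1, 1, 4)
  P6: (2, 0, 2)
(2) SAFE, for example via the order P6, P3, P7, P8, P2.
Key observation: at P6 the run first touches a limit — (2, 0, 2) against (2, 0, 3), exact on a resource it actually requests.
Verifying each step:
  pool = (2, 0, 3)
  P6: need (2, 0, 2) fits (2, 0, 3); releases (0, 2, 1), pool now (2, 2, 4)
  P3: need (1, 1, 4) fits (2, 2, 4); releases (3, 2, 1), pool now (5, 4, 5)
  P7: need (3, 1, 1) fits (5, 4, 5); releases (1, 1, 2), pool now (6, 5, 7)
  P8: need (1, 4, 4) fits (6, 5, 7); releases (0, 0, 1), pool now (6, 5, 8)
  P2: need (3, 1, 0) fits (6, 5, 8); releases (1, 0, 0), pool now (7, 5, 8)
(3) Precisely 6 of the possible complete orderings are safe sequences.


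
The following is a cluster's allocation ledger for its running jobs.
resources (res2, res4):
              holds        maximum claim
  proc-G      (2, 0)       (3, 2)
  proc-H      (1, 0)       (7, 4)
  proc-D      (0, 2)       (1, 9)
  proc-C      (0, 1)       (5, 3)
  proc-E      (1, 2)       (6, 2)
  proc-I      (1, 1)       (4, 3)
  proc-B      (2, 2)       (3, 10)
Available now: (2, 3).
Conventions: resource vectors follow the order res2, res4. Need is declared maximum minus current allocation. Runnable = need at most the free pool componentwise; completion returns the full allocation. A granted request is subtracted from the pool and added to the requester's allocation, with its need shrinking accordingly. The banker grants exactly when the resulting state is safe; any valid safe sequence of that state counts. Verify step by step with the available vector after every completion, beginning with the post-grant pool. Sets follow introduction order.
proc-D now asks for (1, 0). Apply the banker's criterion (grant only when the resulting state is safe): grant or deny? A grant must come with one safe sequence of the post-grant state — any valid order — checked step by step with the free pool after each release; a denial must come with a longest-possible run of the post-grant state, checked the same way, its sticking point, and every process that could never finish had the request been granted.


DENY — the pretend-granted state is unsafe.
Key observation: after proc-G, proc-I the pool peaks at (4, 4), and each blocked process is short somewhere: proc-H on res2; proc-D on res4; proc-C on res2; proc-E on res2; proc-B on res4.
On the post-grant state, proc-G, proc-I is a maximal run — nothing extends it. Verifying each step:
  pool = (1, 3)
  proc-G needs (1, 2) <= (1, 3) -> finishes; pool += (2, 0) = (3, 3)
  proc-I needs (3, 2) <= (3, 3) -> finishes; pool += (1, 1) = (4, 4)
  blocked: proc-H wants (6, 4), pool (4, 4) — not enough res2
  blocked: proc-D wants (0, 7), pool (4, 4) — not enough res4
  blocked: proc-C wants (5, 2), pool (4, 4) — not enough res2
  blocked: proc-E wants (5, 0), pool (4, 4) — not enough res2
  blocked: proc-B wants (1, 8), pool (4, 4) — not enough res4
Post-grant, the permanently blocked set is proc-H, proc-D, proc-C, proc-E and proc-B.


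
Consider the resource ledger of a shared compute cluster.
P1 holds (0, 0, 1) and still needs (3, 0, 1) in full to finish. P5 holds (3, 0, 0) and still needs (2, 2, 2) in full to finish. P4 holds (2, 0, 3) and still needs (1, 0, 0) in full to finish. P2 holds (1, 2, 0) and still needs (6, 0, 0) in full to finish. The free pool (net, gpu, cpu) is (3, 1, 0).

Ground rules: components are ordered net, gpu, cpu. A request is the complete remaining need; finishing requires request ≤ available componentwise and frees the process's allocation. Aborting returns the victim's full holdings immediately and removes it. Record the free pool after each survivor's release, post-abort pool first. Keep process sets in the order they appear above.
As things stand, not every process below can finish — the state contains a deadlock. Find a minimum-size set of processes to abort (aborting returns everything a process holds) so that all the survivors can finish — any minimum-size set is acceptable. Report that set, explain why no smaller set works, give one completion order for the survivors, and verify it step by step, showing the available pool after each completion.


Abort P5.
Key observation: aborting P5 returns (3, 0, 0), and P2 — hopeless before — runs at step 3 with the returned capacity in the pool.
No smaller set exists: with zero aborts the deadlock remains.
One survivor order: P4, P1, P2. Verifying each step (post-abort pool first):
  pool = (6, 1, 0)
  P4 needs (1, 0, 0) <= (6, 1, 0) -> finishes; pool += (2, 0, 3) = (8, 1, 3)
  P1 needs (3, 0, 1) <= (8, 1, 3) -> finishes; pool += (0, 0, 1) = (8, 1, 4)
  P2 needs (6, 0, 0) <= (8, 1, 4) -> finishes; pool += (1, 2, 0) = (9, 3, 4)


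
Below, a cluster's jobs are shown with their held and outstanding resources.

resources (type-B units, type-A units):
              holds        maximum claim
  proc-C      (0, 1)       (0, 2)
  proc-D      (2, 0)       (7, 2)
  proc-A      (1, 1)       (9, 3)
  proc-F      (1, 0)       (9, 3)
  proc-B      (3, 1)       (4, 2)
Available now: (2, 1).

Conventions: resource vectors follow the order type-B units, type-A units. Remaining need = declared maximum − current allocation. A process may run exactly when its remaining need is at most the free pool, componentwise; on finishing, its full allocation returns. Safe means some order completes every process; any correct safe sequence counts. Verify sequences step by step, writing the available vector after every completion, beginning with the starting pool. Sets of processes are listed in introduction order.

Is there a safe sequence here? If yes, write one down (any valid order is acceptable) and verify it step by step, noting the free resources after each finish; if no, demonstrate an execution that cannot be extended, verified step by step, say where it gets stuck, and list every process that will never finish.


UNSAFE — no complete ordering exists.
Key observation: once proc-B, proc-C, proc-D finish, the pool peaks at (7, 3) — and every remaining process still needs more type-B units than that.
The run proc-B, proc-C, proc-D cannot be extended any further. Walking it through:
  pool = (2, 1)
  run proc-B (needs (1, 1), free (2, 1)); after release of (3, 1) the pool is (5, 2)
  run proc-C (needs (0, 1), free (5, 2)); after release of (0, 1) the pool is (5, 3)
  run proc-D (needs (5, 2), free (5, 3)); after release of (2, 0) the pool is (7, 3)
  proc-A cannot run: need (8, 2) vs free (7, 3) (insufficient type-B units)
  proc-F cannot run: need (8, 3) vs free (7, 3) (insufficient type-B units)
Never able to finish: proc-A and proc-F.


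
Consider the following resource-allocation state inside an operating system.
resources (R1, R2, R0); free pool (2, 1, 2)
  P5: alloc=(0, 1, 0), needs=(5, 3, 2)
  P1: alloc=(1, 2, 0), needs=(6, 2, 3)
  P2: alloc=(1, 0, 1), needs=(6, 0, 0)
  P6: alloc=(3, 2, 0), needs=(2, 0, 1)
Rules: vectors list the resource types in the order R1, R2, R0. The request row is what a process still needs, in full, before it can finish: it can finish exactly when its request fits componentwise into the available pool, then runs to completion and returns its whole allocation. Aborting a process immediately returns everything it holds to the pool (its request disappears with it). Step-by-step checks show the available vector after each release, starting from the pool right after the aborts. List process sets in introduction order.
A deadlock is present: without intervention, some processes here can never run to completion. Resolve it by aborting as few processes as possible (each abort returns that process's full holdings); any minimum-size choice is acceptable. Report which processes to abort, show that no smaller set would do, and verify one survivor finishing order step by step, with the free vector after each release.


Minimum abort set: P2.
Key observation: the deadlocked P1 becomes finishable only because P2 released (1, 0, 1); it completes at step 3 below.
No smaller set exists: with zero aborts the deadlock remains.
Survivors finish in the order: P6, P5, P1. Walking it through (pool after the aborts first):
  pool = (3, 1, 3)
  run P6 (needs (2, 0, 1), free (3, 1, 3)); after release of (3, 2, 0) the pool is (6, 3, 3)
  run P5 (needs (5, 3, 2), free (6, 3, 3)); after release of (0, 1, 0) the pool is (6, 4, 3)
  run P1 (needs (6, 2, 3), free (6, 4, 3)); after release of (1, 2, 0) the pool is (7, 6, 3)


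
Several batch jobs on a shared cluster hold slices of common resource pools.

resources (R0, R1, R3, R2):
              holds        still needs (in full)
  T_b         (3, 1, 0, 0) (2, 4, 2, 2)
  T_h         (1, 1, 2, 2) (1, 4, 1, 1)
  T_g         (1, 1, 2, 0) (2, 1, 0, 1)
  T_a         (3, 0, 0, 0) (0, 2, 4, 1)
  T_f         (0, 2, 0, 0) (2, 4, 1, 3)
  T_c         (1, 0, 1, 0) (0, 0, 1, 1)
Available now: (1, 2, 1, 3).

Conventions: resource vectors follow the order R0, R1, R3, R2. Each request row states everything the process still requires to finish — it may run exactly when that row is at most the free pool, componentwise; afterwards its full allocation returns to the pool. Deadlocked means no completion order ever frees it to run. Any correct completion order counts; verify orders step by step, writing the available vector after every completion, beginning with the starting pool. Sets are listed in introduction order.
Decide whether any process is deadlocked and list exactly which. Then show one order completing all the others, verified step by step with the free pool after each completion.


The deadlocked set is T_b, T_h and T_f.
Key observation: T_c, T_g, T_a can finish, but then (6, 3, 4, 3) is all there is, and the blocked group's R1 demands exceed it.
A valid finishing order for the others: T_c, T_g, T_a. Step-by-step check:
  pool = (1, 2, 1, 3)
  run T_c (needs (0, 0, 1, 1), free (1, 2, 1, 3)); after release of (1, 0, 1, 0) the pool is (2, 2, 2, 3)
  run T_g (needs (2, 1, 0, 1), free (2, 2, 2, 3)); after release of (1, 1, 2, 0) the pool is (3, 3, 4, 3)
  run T_a (needs (0, 2, 4, 1), free (3, 3, 4, 3)); after release of (3, 0, 0, 0) the pool is (6, 3, 4, 3)
The blocked processes can never fit:
  T_b cannot run: need (2, 4, 2, 2) vs free (6, 3, 4, 3) (insufficient R1)
  T_h cannot run: need (1, 4, 1, 1) vs free (6, 3, 4, 3) (insufficient R1)
  T_f cannot run: need (2, 4, 1, 3) vs free (6, 3, 4, 3) (insufficient R1)
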